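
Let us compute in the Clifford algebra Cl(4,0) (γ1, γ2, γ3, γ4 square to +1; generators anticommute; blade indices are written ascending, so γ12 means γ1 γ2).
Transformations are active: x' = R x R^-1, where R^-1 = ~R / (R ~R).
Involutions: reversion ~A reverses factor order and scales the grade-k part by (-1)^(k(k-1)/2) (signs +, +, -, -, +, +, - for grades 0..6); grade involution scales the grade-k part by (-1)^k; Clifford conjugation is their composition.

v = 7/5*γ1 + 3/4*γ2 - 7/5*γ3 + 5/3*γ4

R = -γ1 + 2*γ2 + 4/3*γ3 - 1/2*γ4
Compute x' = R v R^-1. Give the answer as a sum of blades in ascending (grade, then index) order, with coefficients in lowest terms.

~R = -γ1 + 2*γ2 + 4/3*γ3 - 1/2*γ4, and R ~R = 253/36, so R^-1 = ~R / (253/36).
R v = -13/5 - 71/20*γ12 - 7/15*γ13 - 29/30*γ14 - 19/5*γ23 + 89/24*γ24 + 137/90*γ34
Answer: -167/253*γ1 - 11283/5060*γ2 + 523/1265*γ3 - 4921/3795*γ4


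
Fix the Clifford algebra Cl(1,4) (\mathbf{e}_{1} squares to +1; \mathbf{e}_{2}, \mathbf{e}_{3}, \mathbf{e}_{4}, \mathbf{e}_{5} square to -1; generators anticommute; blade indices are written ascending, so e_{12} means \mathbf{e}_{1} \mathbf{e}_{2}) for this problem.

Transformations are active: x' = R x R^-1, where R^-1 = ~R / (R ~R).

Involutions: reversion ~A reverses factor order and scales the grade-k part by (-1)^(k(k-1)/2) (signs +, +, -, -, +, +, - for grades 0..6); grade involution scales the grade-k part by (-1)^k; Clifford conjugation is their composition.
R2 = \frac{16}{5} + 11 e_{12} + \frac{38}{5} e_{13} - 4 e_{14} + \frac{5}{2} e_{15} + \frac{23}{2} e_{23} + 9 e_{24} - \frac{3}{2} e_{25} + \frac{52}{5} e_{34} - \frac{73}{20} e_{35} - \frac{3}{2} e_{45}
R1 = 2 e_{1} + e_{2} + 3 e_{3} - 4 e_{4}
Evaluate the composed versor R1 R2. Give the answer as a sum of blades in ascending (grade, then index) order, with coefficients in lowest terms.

Distribute over the terms of R1 (each basis-blade product reordered to ascending indices, repeated generators contracted through their squares):
(2 e_{1}) R2 = \frac{32}{5} e_{1} + 22 e_{2} + \frac{76}{5} e_{3} - 8 e_{4} + 5 e_{5} + 23 e_{123} + 18 e_{124} - 3 e_{125} + \frac{104}{5} e_{134} - \frac{73}{10} e_{135} - 3 e_{145}
(e_{2}) R2 = 11 e_{1} + \frac{16}{5} e_{2} - \frac{23}{2} e_{3} - 9 e_{4} + \frac{3}{2} e_{5} - \frac{38}{5} e_{123} + 4 e_{124} - \frac{5}{2} e_{125} + \frac{52}{5} e_{234} - \frac{73}{20} e_{235} - \frac{3}{2} e_{245}
(3 e_{3}) R2 = \frac{114}{5} e_{1} + \frac{69}{2} e_{2} + \frac{48}{5} e_{3} - \frac{156}{5} e_{4} + \frac{219}{20} e_{5} + 33 e_{123} + 12 e_{134} - \frac{15}{2} e_{135} - 27 e_{234} + \frac{9}{2} e_{235} - \frac{9}{2} e_{345}
(-4 e_{4}) R2 = 16 e_{1} - 36 e_{2} - \frac{208}{5} e_{3} - \frac{64}{5} e_{4} - 6 e_{5} - 44 e_{124} - \frac{152}{5} e_{134} + 10 e_{145} - 46 e_{234} - 6 e_{245} - \frac{73}{5} e_{345}
Summing the partial products and collecting blades:
Answer: \frac{281}{5} e_{1} + \frac{237}{10} e_{2} - \frac{283}{10} e_{3} - 61 e_{4} + \frac{229}{20} e_{5} + \frac{242}{5} e_{123} - 22 e_{124} - \frac{11}{2} e_{125} + \frac{12}{5} e_{134} - \frac{74}{5} e_{135} + 7 e_{145} - \frac{313}{5} e_{234} + \frac{17}{20} e_{235} - \frac{15}{2} e_{245} - \frac{191}{10} e_{345}


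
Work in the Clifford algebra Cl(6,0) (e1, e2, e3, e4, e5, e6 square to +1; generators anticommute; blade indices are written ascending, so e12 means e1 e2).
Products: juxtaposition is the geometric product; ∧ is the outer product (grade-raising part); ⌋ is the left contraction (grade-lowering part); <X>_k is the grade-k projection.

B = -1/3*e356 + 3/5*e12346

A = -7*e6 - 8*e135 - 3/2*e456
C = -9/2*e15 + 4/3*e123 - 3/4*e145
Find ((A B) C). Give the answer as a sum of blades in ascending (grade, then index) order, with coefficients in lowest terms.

step 1: -8/3*e16 + 1/2*e34 + 7/3*e35 - 21/5*e1234 + 9/10*e1235 - 24/5*e2456
step 2: -28/5*e4 + 6/5*e5 - 21/2*e13 + 81/20*e23 + 12*e56 - 2/3*e124 - 28/9*e125 - 18/5*e126 + 7/4*e134 - 3/8*e135 - 27/40*e234 - 63/20*e235 + 32/9*e236 - 2*e456 - 108/5*e1246 - 9/4*e1345 - 189/10*e2345 - 32/5*e13456
Answer: -28/5*e4 + 6/5*e5 - 21/2*e13 + 81/20*e23 + 12*e56 - 2/3*e124 - 28/9*e125 - 18/5*e126 + 7/4*e134 - 3/8*e135 - 27/40*e234 - 63/20*e235 + 32/9*e236 - 2*e456 - 108/5*e1246 - 9/4*e1345 - 189/10*e2345 - 32/5*e13456


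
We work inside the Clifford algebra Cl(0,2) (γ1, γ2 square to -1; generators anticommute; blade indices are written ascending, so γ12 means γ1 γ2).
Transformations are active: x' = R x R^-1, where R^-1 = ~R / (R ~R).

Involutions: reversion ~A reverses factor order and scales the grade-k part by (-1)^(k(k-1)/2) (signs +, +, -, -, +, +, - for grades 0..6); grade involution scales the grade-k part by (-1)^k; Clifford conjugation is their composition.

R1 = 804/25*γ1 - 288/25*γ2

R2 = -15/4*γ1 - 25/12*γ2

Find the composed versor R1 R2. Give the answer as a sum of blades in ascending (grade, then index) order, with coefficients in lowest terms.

Distribute over the terms of R1 (each basis-blade product reordered to ascending indices, repeated generators contracted through their squares):
(804/25*γ1) R2 = 603/5 - 67*γ12
(-288/25*γ2) R2 = -24 - 216/5*γ12
Summing the partial products and collecting blades:
Answer: 483/5 - 551/5*γ12


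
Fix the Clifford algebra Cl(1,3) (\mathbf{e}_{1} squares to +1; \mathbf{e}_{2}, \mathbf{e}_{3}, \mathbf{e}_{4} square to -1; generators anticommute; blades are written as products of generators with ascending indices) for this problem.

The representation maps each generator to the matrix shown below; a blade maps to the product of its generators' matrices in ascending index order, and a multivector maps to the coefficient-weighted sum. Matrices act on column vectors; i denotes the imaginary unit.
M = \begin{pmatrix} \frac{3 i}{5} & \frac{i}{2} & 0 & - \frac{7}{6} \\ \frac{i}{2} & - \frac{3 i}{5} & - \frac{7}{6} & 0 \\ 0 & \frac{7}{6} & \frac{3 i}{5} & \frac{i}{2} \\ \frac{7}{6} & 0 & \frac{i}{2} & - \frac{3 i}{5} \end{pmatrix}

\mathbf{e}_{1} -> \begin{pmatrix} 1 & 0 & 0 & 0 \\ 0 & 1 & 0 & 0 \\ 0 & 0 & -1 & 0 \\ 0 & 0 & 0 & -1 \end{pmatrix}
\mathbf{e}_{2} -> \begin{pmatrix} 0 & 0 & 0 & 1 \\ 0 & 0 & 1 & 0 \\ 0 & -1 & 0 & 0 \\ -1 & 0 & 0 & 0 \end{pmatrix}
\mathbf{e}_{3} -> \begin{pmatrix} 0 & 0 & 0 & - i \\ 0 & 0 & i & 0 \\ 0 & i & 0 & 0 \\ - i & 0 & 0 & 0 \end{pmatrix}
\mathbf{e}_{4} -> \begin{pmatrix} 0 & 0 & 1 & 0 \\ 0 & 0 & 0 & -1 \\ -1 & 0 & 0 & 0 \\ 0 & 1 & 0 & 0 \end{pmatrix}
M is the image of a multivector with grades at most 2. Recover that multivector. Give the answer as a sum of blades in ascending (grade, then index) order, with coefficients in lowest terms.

Method: the blade images are trace-orthogonal — tr(rho(e_A) rho(e_B)^-1) = 4 if A = B and 0 otherwise — and rho(e_A)^-1 = (e_A)^2 * rho(e_A) with (e_A)^2 = +1 or -1, so the coefficient of e_A in the preimage is (e_A)^2 * tr(M rho(e_A))/4.
Nonzero projections over blades of grade <= 2: e_{2}: (e_{2})^2 = -1, tr(M rho(e_{2})) = \frac{14}{3}, coefficient -\frac{7}{6}; e_{2} e_{3}: (e_{2} e_{3})^2 = -1, tr(M rho(e_{2} e_{3})) = \frac{12}{5}, coefficient -\frac{3}{5}; e_{3} e_{4}: (e_{3} e_{4})^2 = -1, tr(M rho(e_{3} e_{4})) = 2, coefficient -\frac{1}{2}. Every other blade of grade <= 2 projects to 0.
Answer: -\frac{7}{6} e_{2} - \frac{3}{5} e_{2} e_{3} - \frac{1}{2} e_{3} e_{4}


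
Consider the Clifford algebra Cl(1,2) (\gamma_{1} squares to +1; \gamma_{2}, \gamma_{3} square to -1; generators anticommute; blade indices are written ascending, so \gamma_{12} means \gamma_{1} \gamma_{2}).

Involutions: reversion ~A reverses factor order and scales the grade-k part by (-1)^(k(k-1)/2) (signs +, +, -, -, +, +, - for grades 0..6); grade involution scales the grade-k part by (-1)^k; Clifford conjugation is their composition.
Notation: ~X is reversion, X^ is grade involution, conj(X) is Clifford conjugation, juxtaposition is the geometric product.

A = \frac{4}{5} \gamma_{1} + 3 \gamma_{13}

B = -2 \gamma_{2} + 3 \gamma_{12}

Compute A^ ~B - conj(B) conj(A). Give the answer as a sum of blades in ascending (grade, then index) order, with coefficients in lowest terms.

first term: \frac{12}{5} \gamma_{2} + \frac{8}{5} \gamma_{12} - 9 \gamma_{23} + 6 \gamma_{123}
second term: -\frac{12}{5} \gamma_{2} + \frac{8}{5} \gamma_{12} - 9 \gamma_{23} + 6 \gamma_{123}
Answer: \frac{24}{5} \gamma_{2}


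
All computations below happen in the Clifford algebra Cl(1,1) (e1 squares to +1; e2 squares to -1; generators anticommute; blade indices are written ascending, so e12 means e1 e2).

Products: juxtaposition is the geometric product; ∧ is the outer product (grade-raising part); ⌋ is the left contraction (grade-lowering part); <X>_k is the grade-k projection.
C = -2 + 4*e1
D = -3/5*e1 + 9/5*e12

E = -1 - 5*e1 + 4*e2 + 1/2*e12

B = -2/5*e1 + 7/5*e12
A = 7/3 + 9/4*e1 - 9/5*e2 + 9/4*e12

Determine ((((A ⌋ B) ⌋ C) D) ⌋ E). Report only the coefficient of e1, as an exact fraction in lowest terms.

step 1: 9/4 - 259/75*e1 + 63/20*e2 + 49/15*e12
step 2: -2747/150 + 9*e1
step 3: -27/5 + 2747/250*e1 + 81/5*e2 - 8241/250*e12
step 4: -65411/500 + 351/10*e1 - 8053/500*e2 - 27/10*e12
Answer: 351/10


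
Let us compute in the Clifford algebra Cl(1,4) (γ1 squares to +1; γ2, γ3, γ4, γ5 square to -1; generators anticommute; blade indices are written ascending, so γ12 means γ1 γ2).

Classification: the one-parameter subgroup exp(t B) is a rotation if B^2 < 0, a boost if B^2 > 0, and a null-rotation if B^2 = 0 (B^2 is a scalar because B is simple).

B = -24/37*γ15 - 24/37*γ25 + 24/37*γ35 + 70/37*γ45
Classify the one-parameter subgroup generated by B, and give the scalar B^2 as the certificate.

B^2 term by term: the squares give (-24/37)^2*(γ15)^2 + (-24/37)^2*(γ25)^2 + (24/37)^2*(γ35)^2 + (70/37)^2*(γ45)^2 = 576/1369*(+1) + 576/1369*(-1) + 576/1369*(-1) + 4900/1369*(-1) = -4 (each basis 2-blade squares to minus the product of its generators' squares); cross terms between blades sharing an index anticommute and cancel. So B^2 = -4.
Answer: rotation, certificate B^2 = -4. Certificate logic: -4 is a conjugation-invariant scalar, so its sign fixes rotation versus boost versus null-rotation outright.


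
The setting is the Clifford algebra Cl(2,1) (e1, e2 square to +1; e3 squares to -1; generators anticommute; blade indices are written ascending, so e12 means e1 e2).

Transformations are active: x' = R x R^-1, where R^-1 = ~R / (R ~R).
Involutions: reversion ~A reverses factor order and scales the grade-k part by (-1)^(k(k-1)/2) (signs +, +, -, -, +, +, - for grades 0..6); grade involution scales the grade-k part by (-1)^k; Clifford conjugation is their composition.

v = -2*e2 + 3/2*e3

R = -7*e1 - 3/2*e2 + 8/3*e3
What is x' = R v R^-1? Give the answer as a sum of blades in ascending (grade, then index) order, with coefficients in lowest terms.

~R = -7*e1 - 3/2*e2 + 8/3*e3, and R ~R = 1589/36, so R^-1 = ~R / (1589/36).
R v = -1 + 14*e12 - 21/2*e13 + 37/12*e23
Answer: 72/227*e1 + 3286/1589*e2 - 5151/3178*e3


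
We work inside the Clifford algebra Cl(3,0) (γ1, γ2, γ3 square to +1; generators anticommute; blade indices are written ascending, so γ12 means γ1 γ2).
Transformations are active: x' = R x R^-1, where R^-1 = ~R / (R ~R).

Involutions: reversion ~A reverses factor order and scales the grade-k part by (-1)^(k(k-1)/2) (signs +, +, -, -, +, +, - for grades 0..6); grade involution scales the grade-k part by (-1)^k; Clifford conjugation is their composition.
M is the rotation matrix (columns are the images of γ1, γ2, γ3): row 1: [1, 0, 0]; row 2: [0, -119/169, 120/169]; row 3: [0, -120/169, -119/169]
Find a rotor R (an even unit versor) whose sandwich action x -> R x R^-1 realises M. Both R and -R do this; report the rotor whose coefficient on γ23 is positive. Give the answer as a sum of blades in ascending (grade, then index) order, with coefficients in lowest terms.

Method: write R = a + b12*γ12 + b13*γ13 + b23*γ23 with a^2 + b12^2 + b13^2 + b23^2 = 1 (so R^-1 = ~R). Expanding the columns R e_j ~R gives tr M = 4a^2 - 1 and, from the antisymmetric part, M21 - M12 = -4a*b12, M13 - M31 = 4a*b13, M32 - M23 = -4a*b23.
Here tr M = -69/169, so a^2 = (1 + tr M)/4 = 25/169 and a = ±5/13. Taking a = 5/13: M21 - M12 = 0, M13 - M31 = 0, M32 - M23 = -240/169, giving b12 = 0, b13 = 0, b23 = 12/13, i.e. R = 5/13 + 12/13*γ23.
Its γ23 coefficient is already positive.
Answer: 5/13 + 12/13*γ23. Note: both R and -R realise this M (trace -69/169); the covering map identifies them, and the γ23-coefficient sign is the tie-breaker.


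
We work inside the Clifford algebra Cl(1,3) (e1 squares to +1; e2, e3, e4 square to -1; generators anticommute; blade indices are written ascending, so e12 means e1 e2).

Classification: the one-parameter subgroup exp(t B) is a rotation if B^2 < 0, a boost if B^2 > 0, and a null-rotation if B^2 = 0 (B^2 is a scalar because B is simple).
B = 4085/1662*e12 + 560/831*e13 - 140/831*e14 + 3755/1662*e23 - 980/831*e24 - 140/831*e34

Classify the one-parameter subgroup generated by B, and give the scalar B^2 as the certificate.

B^2 term by term: the squares give (4085/1662)^2*(e12)^2 + (560/831)^2*(e13)^2 + (-140/831)^2*(e14)^2 + (3755/1662)^2*(e23)^2 + (-980/831)^2*(e24)^2 + (-140/831)^2*(e34)^2 = 16687225/2762244*(+1) + 313600/690561*(+1) + 19600/690561*(+1) + 14100025/2762244*(-1) + 960400/690561*(-1) + 19600/690561*(-1) = 0 (each basis 2-blade squares to minus the product of its generators' squares); cross terms between blades sharing an index anticommute and cancel; the commuting (index-disjoint) pairs give grade-4 terms 2*c*c'*(blade product), which cancel blade by blade — e1234: -571900/690561 + 1097600/690561 - 525700/690561 = 0 — confirming B is simple. So B^2 = 0.
Answer: null-rotation, certificate B^2 = 0. The invariant at work: B^2 = 0 is unchanged by conjugation, hence its sign classifies the subgroup whatever basis B is written in.


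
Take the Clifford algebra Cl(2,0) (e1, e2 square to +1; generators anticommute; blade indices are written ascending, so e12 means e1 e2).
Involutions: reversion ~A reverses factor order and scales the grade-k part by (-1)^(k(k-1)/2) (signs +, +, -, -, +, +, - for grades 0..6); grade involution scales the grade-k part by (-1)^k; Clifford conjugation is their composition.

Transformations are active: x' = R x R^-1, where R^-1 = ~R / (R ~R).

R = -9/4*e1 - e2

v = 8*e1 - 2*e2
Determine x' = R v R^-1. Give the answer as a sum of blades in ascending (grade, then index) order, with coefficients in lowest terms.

~R = -9/4*e1 - e2, and R ~R = 97/16, so R^-1 = ~R / (97/16).
R v = -16 + 25/2*e12
Answer: 376/97*e1 + 706/97*e2


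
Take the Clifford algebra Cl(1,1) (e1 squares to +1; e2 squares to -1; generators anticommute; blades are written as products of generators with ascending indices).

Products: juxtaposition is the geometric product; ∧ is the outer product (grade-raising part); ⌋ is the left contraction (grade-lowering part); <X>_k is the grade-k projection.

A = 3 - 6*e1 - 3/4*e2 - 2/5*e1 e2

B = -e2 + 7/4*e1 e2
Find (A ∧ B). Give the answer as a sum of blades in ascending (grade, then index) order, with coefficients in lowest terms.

step 1: -3*e2 + 45/4*e1 e2
Answer: -3*e2 + 45/4*e1 e2


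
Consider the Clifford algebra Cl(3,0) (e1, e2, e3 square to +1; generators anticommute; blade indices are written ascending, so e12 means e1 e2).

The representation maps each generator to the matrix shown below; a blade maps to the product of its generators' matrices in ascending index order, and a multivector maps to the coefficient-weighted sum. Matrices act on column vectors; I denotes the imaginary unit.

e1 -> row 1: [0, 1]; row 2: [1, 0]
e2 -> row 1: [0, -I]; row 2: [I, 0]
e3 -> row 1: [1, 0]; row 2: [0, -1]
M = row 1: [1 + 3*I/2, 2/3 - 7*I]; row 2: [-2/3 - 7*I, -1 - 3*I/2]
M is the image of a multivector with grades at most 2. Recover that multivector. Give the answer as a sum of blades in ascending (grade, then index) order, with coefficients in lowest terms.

Method: 1, rho(e1), rho(e2), rho(e3) form a trace-orthogonal basis of the 2x2 complex matrices (tr(X Y) = 2 if X = Y, else 0), so M = m0*1 + m1*rho(e1) + m2*rho(e2) + m3*rho(e3) with m0 = tr(M)/2 = 0, m1 = tr(M rho(e1))/2 = -7*I, m2 = tr(M rho(e2))/2 = 2*I/3, m3 = tr(M rho(e3))/2 = 1 + 3*I/2.
Multiplying table entries, the bivector images are rho(e12) = I*rho(e3), rho(e13) = -I*rho(e2), rho(e23) = I*rho(e1); with real blade coefficients the real parts of m0..m3 are the coefficients of 1, e1, e2, e3 and the imaginary parts give the bivectors (e23: Im m1, e13: -Im m2, e12: Im m3).
Answer: e3 + 3/2*e12 - 2/3*e13 - 7*e23


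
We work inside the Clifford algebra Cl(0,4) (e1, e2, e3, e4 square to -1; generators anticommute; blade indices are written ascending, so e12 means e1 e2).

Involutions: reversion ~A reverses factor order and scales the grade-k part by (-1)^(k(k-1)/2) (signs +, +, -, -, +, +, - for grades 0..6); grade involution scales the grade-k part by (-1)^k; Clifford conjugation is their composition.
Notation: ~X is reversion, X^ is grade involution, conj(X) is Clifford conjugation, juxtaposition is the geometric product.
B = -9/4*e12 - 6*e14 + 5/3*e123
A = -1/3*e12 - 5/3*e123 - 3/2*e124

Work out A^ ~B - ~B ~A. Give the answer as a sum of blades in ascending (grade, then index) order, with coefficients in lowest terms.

first term: -73/36 + 9*e2 - 155/36*e3 - 27/8*e4 - 2*e24 - 5/2*e34 - 10*e234
second term: -127/36 + 9*e2 - 115/36*e3 - 27/8*e4 - 2*e24 + 5/2*e34 + 10*e234
Answer: 3/2 - 10/9*e3 - 5*e34 - 20*e234


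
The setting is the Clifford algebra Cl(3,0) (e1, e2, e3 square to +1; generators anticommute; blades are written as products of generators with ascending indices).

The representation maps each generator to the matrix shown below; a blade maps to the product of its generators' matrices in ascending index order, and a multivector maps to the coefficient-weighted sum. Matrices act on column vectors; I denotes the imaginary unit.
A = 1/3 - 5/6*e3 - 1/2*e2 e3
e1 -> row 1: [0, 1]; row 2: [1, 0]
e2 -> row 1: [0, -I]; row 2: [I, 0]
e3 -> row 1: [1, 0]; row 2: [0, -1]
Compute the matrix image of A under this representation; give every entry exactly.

Bivector images (products of the table entries): rho(e2 e3) = rho(e2)rho(e3) = row 1: [0, I]; row 2: [I, 0].
M = (1/3)*1 + (-5/6)*rho(e3) + (-1/2)*rho(e2 e3), summed entrywise (1 is the identity matrix):
Answer: row 1: [-1/2, -I/2]; row 2: [-I/2, 7/6]


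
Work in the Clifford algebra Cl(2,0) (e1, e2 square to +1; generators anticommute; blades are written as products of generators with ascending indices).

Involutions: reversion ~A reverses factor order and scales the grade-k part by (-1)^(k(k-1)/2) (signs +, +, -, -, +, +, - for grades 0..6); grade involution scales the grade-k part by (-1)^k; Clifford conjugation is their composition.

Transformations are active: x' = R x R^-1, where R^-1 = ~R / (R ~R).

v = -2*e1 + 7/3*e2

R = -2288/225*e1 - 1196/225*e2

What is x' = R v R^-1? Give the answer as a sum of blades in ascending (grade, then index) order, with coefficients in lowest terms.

~R = -2288/225*e1 - 1196/225*e2, and R ~R = 1333072/10125, so R^-1 = ~R / (1333072/10125).
R v = 5356/675 - 23192/675*e1 e2
Answer: 5726/7395*e1 - 7331/2465*e2


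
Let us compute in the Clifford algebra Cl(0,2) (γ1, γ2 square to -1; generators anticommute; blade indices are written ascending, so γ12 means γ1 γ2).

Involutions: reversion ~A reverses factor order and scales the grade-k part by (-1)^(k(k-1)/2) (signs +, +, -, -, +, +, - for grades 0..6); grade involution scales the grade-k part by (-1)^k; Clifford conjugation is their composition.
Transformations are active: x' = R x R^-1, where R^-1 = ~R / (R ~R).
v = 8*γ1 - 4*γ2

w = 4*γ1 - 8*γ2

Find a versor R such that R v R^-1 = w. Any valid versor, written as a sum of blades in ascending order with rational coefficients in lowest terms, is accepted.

Construction: equal norms (both -80) license R = v + w = 12*γ1 - 12*γ2 — nothing changes along that direction, while (v - w)/2 changes sign, so v maps onto w.
Answer: 12*γ1 - 12*γ2


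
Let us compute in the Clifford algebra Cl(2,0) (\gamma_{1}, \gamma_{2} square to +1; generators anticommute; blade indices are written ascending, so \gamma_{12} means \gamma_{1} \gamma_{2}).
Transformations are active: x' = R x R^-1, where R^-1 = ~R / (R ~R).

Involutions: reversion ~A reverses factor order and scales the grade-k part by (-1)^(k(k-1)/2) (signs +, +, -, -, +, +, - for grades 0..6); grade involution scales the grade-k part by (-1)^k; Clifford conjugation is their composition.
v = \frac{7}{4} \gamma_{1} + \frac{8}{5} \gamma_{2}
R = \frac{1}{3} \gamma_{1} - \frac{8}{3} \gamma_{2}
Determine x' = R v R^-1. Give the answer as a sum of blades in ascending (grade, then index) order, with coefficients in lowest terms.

~R = \frac{1}{3} \gamma_{1} - \frac{8}{3} \gamma_{2}, and R ~R = \frac{65}{9}, so R^-1 = ~R / (\frac{65}{9}).
R v = -\frac{221}{60} + \frac{26}{5} \gamma_{12}
Answer: -\frac{209}{100} \gamma_{1} + \frac{28}{25} \gamma_{2}


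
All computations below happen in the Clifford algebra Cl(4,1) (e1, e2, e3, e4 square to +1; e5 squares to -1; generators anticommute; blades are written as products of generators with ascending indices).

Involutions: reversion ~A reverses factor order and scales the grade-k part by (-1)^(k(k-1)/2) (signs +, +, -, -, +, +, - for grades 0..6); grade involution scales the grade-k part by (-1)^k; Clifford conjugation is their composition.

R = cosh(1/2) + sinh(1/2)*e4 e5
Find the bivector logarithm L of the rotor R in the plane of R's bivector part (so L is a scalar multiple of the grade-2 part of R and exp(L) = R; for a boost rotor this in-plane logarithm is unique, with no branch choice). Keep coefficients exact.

The scalar part of R is cosh(1/2), which determines |rapidity| via cosh; the sign lives in the bivector part, and pairing them (bivector part over sinh of the rapidity = the plane) gives the unique in-plane L = rapidity * plane.
Concretely: cosh(rapidity) = cosh(1/2) gives rapidity = ±1/2, and since rapidity/sinh(rapidity) is even the sign is immaterial: L = (rapidity/sinh(rapidity)) * <R>_2 = (1/(2*sinh(1/2))) * <R>_2.
Answer: 1/2*e4 e5


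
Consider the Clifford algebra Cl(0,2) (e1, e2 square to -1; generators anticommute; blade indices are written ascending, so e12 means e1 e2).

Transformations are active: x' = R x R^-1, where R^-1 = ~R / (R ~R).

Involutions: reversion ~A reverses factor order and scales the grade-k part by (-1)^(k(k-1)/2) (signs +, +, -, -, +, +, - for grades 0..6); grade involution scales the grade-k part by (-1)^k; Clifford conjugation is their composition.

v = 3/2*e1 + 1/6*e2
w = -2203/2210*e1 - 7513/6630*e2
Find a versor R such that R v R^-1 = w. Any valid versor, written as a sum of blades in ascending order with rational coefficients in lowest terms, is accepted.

Reasoning: v^2 = w^2 = -41/18 since conjugation preserves the quadratic form; R = v + w = 556/1105*e1 - 1068/1105*e2 is then valid when invertible, keeping its own part and reversing (v - w)/2.
Answer: 556/1105*e1 - 1068/1105*e2


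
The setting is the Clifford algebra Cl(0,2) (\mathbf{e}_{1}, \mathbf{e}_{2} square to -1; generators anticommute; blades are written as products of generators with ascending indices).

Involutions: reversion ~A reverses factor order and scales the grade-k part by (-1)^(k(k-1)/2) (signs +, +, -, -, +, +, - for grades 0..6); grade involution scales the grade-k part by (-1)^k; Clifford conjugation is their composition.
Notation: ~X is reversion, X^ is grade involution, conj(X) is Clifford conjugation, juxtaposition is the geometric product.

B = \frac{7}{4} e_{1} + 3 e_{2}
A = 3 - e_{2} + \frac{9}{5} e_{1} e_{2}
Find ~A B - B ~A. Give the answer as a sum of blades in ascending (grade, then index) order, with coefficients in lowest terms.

first term: 3 + \frac{213}{20} e_{1} + \frac{117}{20} e_{2} + \frac{7}{4} e_{1} e_{2}
second term: 3 - \frac{3}{20} e_{1} + \frac{243}{20} e_{2} - \frac{7}{4} e_{1} e_{2}
Answer: \frac{54}{5} e_{1} - \frac{63}{10} e_{2} + \frac{7}{2} e_{1} e_{2}


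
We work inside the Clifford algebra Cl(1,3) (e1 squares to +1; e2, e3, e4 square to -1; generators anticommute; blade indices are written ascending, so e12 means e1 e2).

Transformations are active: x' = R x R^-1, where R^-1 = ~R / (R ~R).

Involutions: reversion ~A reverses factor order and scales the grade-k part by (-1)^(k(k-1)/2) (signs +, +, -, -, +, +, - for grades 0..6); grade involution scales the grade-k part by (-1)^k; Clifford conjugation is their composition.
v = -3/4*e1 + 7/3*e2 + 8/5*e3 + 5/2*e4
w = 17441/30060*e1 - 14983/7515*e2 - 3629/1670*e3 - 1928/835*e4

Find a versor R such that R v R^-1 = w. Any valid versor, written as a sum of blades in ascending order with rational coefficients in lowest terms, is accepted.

Construction: equal norms (both -49291/3600) license R = v + w = -1276/7515*e1 + 2552/7515*e2 - 957/1670*e3 + 319/1670*e4 — nothing changes along that direction, while (v - w)/2 changes sign, so v maps onto w.
Answer: -1276/7515*e1 + 2552/7515*e2 - 957/1670*e3 + 319/1670*e4


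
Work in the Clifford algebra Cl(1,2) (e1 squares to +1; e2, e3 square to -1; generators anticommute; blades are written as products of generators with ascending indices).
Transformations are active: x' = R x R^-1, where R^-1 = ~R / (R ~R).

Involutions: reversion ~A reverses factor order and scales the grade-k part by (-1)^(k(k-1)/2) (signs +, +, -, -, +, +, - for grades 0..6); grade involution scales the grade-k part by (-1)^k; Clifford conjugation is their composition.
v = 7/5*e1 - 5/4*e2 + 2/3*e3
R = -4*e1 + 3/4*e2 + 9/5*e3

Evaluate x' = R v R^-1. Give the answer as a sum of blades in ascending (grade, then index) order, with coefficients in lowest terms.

~R = -4*e1 + 3/4*e2 + 9/5*e3, and R ~R = 4879/400, so R^-1 = ~R / (4879/400).
R v = -469/80 + 79/20*e1 e2 - 389/75*e1 e3 + 11/4*e2 e3
Answer: 8521/3485*e1 + 1475/2788*e2 - 5012/2091*e3


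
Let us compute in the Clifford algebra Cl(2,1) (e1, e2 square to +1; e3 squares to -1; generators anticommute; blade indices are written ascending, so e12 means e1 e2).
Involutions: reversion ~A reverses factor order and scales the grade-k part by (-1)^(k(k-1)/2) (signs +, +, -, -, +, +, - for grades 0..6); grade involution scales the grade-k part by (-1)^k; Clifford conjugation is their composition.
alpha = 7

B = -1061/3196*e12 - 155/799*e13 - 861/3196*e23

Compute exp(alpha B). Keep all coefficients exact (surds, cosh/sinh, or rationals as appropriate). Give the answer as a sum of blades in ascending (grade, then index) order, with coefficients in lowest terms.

B^2 term by term: the squares give (-1061/3196)^2*(e12)^2 + (-155/799)^2*(e13)^2 + (-861/3196)^2*(e23)^2 = 1125721/10214416*(-1) + 24025/638401*(+1) + 741321/10214416*(+1) = 0 (each basis 2-blade squares to minus the product of its generators' squares); cross terms between blades sharing an index anticommute and cancel. So B^2 = 0.
B^2 = 0, and the exponential is exactly linear here: exp(alpha B) = 1 + alpha B (parabolic case).
Answer: 1 - 7427/3196*e12 - 1085/799*e13 - 6027/3196*e23


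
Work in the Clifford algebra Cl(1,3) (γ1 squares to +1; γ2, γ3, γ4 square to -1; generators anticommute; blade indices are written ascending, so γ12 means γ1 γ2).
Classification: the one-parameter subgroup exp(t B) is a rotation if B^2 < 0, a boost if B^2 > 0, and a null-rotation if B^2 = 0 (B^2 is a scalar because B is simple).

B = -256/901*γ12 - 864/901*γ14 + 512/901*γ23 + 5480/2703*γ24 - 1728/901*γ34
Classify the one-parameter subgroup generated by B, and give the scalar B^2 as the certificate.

B^2 term by term: the squares give (-256/901)^2*(γ12)^2 + (-864/901)^2*(γ14)^2 + (512/901)^2*(γ23)^2 + (5480/2703)^2*(γ24)^2 + (-1728/901)^2*(γ34)^2 = 65536/811801*(+1) + 746496/811801*(+1) + 262144/811801*(-1) + 30030400/7306209*(-1) + 2985984/811801*(-1) = -64/9 (each basis 2-blade squares to minus the product of its generators' squares); cross terms between blades sharing an index anticommute and cancel; the commuting (index-disjoint) pairs give grade-4 terms 2*c*c'*(blade product), which cancel blade by blade — γ1234: 884736/811801 - 884736/811801 = 0 — confirming B is simple. So B^2 = -64/9.
Answer: rotation, certificate B^2 = -64/9. Key observation: B^2 = -64/9 is a conjugation invariant, so its sign decides the class regardless of the surface form of B.


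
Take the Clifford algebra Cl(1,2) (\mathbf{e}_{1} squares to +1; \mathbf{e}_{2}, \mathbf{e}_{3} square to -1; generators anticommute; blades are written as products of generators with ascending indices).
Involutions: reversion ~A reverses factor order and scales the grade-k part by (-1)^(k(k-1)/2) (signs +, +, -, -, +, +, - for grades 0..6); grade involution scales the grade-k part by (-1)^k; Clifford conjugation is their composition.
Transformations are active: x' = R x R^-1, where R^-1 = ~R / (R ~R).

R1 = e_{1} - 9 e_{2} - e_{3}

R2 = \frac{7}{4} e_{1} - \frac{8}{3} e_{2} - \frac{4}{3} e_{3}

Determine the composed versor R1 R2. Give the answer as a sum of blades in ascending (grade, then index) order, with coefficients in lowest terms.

Distribute over the terms of R1 (each basis-blade product reordered to ascending indices, repeated generators contracted through their squares):
(e_{1}) R2 = \frac{7}{4} - \frac{8}{3} e_{1} e_{2} - \frac{4}{3} e_{1} e_{3}
(-9 e_{2}) R2 = -24 + \frac{63}{4} e_{1} e_{2} + 12 e_{2} e_{3}
(-e_{3}) R2 = -\frac{4}{3} + \frac{7}{4} e_{1} e_{3} - \frac{8}{3} e_{2} e_{3}
Summing the partial products and collecting blades:
Answer: -\frac{283}{12} + \frac{157}{12} e_{1} e_{2} + \frac{5}{12} e_{1} e_{3} + \frac{28}{3} e_{2} e_{3}


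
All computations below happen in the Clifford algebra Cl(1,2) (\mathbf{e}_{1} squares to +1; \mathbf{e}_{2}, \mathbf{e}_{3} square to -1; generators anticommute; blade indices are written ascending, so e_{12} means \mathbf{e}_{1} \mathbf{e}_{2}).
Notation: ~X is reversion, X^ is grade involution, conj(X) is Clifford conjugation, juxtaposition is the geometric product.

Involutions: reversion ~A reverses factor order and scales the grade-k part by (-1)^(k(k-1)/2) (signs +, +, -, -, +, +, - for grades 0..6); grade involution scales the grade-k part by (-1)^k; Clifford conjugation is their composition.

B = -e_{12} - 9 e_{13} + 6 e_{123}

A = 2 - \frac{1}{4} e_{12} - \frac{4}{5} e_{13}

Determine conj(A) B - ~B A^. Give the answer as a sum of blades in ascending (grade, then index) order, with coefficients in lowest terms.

first term: -\frac{149}{20} - \frac{24}{5} e_{2} + \frac{3}{2} e_{3} - 2 e_{12} - 18 e_{13} + \frac{29}{20} e_{23} + 12 e_{123}
second term: -\frac{149}{20} - \frac{24}{5} e_{2} + \frac{3}{2} e_{3} + 2 e_{12} + 18 e_{13} - \frac{29}{20} e_{23} - 12 e_{123}
Answer: -4 e_{12} - 36 e_{13} + \frac{29}{10} e_{23} + 24 e_{123}


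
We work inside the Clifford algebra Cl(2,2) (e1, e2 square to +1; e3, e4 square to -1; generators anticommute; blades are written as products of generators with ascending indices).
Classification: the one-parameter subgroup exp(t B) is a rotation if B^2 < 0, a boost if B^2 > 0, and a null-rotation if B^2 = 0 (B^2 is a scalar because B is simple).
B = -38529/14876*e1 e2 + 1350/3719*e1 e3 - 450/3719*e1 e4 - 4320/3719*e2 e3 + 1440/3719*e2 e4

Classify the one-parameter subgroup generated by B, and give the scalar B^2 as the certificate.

B^2 term by term: the squares give (-38529/14876)^2*(e1 e2)^2 + (1350/3719)^2*(e1 e3)^2 + (-450/3719)^2*(e1 e4)^2 + (-4320/3719)^2*(e2 e3)^2 + (1440/3719)^2*(e2 e4)^2 = 1484483841/221295376*(-1) + 1822500/13830961*(+1) + 202500/13830961*(+1) + 18662400/13830961*(+1) + 2073600/13830961*(+1) = -81/16 (each basis 2-blade squares to minus the product of its generators' squares); cross terms between blades sharing an index anticommute and cancel; the commuting (index-disjoint) pairs give grade-4 terms 2*c*c'*(blade product), which cancel blade by blade — e1 e2 e3 e4: -3888000/13830961 + 3888000/13830961 = 0 — confirming B is simple. So B^2 = -81/16.
Answer: rotation, certificate B^2 = -81/16. Certificate logic: -81/16 is a conjugation-invariant scalar, so its sign fixes rotation versus boost versus null-rotation outright.


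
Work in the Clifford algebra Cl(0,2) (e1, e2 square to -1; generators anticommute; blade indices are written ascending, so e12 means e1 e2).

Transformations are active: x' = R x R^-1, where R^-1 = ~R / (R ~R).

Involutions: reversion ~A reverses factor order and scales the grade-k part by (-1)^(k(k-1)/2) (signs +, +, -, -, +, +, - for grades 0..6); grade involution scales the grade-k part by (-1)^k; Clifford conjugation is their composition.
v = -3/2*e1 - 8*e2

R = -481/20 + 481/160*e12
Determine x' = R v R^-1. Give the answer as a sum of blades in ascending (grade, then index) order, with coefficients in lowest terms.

~R = -481/20 - 481/160*e12, and R ~R = 3007693/5120, so R^-1 = ~R / (3007693/5120).
R v = 481/8*e1 + 12025/64*e2
Answer: -89/26*e1 - 96/13*e2


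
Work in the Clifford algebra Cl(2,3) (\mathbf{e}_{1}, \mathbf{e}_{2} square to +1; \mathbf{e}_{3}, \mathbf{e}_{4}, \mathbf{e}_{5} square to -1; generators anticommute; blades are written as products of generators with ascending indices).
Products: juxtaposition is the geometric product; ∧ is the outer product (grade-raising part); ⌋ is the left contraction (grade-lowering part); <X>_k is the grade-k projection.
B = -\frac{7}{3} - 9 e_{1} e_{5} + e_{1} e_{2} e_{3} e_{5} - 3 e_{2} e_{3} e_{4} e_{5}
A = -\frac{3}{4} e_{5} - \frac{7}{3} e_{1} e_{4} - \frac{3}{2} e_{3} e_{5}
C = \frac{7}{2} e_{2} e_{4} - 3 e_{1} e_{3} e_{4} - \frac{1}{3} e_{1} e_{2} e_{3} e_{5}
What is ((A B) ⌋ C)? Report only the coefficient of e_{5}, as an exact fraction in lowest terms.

step 1: \frac{27}{4} e_{1} + \frac{7}{4} e_{5} + \frac{3}{2} e_{1} e_{2} - \frac{27}{2} e_{1} e_{3} + \frac{49}{9} e_{1} e_{4} + \frac{9}{2} e_{2} e_{4} + \frac{7}{2} e_{3} e_{5} - 21 e_{4} e_{5} - \frac{3}{4} e_{1} e_{2} e_{3} + \frac{9}{4} e_{2} e_{3} e_{4} - 7 e_{1} e_{2} e_{3} e_{5} + \frac{7}{3} e_{2} e_{3} e_{4} e_{5}
step 2: \frac{217}{12} + \frac{49}{3} e_{3} + \frac{81}{2} e_{4} + \frac{1}{4} e_{5} + \frac{7}{6} e_{1} e_{2} - \frac{9}{2} e_{2} e_{5} - \frac{81}{4} e_{3} e_{4} + \frac{1}{2} e_{3} e_{5} - \frac{7}{12} e_{1} e_{2} e_{3} - \frac{9}{4} e_{2} e_{3} e_{5}
Answer: \frac{1}{4}


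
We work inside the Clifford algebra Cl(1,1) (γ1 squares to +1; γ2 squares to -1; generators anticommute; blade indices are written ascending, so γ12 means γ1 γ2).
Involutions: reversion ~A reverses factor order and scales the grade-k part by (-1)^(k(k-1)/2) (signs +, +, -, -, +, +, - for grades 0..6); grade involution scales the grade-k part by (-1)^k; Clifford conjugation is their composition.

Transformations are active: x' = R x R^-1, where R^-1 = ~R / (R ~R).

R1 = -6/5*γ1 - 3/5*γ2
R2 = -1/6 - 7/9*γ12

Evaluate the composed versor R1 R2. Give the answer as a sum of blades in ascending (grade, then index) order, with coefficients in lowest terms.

Distribute over the terms of R1 (each basis-blade product reordered to ascending indices, repeated generators contracted through their squares):
(-6/5*γ1) R2 = 1/5*γ1 + 14/15*γ2
(-3/5*γ2) R2 = 7/15*γ1 + 1/10*γ2
Summing the partial products and collecting blades:
Answer: 2/3*γ1 + 31/30*γ2


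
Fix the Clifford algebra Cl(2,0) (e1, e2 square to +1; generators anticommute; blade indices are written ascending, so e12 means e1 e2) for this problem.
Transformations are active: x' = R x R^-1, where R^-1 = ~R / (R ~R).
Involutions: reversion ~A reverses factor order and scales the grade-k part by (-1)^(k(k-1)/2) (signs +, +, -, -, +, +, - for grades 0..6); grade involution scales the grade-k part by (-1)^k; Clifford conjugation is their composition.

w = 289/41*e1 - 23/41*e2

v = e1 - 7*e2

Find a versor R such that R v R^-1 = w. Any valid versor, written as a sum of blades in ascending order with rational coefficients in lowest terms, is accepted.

Reasoning: v^2 = w^2 = 50 since conjugation preserves the quadratic form; R = v + w = 330/41*e1 - 310/41*e2 is then valid when invertible, keeping its own part and reversing (v - w)/2.
Answer: 330/41*e1 - 310/41*e2


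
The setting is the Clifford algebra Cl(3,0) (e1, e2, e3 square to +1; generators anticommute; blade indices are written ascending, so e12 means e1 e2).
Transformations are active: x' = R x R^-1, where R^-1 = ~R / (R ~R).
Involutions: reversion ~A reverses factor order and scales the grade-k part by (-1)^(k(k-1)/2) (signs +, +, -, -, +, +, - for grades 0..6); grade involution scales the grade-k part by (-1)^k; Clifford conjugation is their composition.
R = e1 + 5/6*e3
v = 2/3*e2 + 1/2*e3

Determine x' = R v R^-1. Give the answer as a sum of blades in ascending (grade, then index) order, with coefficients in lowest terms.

~R = e1 + 5/6*e3, and R ~R = 61/36, so R^-1 = ~R / (61/36).
R v = 5/12 + 2/3*e12 + 1/2*e13 - 5/9*e23
Answer: 30/61*e1 - 2/3*e2 - 11/122*e3


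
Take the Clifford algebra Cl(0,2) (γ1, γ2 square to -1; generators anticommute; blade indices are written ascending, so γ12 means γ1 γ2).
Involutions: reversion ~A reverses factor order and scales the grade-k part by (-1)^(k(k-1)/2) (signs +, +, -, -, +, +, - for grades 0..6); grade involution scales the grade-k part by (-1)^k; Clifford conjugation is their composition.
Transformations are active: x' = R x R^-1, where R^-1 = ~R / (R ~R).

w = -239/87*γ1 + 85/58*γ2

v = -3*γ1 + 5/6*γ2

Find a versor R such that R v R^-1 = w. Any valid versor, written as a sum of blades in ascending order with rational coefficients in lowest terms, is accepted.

Equal squares first: v^2 = w^2 = -349/36. Then v + w = -500/87*γ1 + 200/87*γ2 is a versor taking v to w, provided it is invertible.
Answer: -500/87*γ1 + 200/87*γ2


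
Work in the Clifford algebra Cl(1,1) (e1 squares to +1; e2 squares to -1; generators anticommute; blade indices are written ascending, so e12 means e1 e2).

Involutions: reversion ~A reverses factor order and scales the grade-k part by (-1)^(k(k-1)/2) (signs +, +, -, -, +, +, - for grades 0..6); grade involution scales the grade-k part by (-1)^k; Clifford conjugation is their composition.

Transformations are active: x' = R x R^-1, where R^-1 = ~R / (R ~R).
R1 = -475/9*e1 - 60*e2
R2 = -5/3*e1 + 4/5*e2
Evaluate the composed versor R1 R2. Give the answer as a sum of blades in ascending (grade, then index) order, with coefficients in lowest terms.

Distribute over the terms of R1 (each basis-blade product reordered to ascending indices, repeated generators contracted through their squares):
(-475/9*e1) R2 = 2375/27 - 380/9*e12
(-60*e2) R2 = 48 - 100*e12
Summing the partial products and collecting blades:
Answer: 3671/27 - 1280/9*e12


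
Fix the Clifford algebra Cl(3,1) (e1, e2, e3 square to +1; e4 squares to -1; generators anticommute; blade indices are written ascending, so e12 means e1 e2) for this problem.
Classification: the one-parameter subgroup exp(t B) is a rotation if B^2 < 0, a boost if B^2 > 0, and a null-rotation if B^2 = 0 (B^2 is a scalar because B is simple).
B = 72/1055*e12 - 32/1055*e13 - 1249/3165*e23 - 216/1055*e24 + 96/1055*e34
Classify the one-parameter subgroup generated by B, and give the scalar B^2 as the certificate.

B^2 term by term: the squares give (72/1055)^2*(e12)^2 + (-32/1055)^2*(e13)^2 + (-1249/3165)^2*(e23)^2 + (-216/1055)^2*(e24)^2 + (96/1055)^2*(e34)^2 = 5184/1113025*(-1) + 1024/1113025*(-1) + 1560001/10017225*(-1) + 46656/1113025*(+1) + 9216/1113025*(+1) = -1/9 (each basis 2-blade squares to minus the product of its generators' squares); cross terms between blades sharing an index anticommute and cancel; the commuting (index-disjoint) pairs give grade-4 terms 2*c*c'*(blade product), which cancel blade by blade — e1234: 13824/1113025 - 13824/1113025 = 0 — confirming B is simple. So B^2 = -1/9.
Answer: rotation, certificate B^2 = -1/9. B^2 = -1/9 is basis-independent, so its sign is the whole story.


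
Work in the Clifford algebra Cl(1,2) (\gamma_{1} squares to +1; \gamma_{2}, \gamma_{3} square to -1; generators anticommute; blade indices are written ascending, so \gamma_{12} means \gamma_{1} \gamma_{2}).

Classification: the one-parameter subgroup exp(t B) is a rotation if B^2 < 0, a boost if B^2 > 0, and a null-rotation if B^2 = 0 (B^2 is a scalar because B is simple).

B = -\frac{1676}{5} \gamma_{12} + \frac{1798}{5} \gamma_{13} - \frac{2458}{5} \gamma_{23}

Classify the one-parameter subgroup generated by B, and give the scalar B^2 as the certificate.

B^2 term by term: the squares give (-\frac{1676}{5})^2*(\gamma_{12})^2 + (\frac{1798}{5})^2*(\gamma_{13})^2 + (-\frac{2458}{5})^2*(\gamma_{23})^2 = \frac{2808976}{25}*(+1) + \frac{3232804}{25}*(+1) + \frac{6041764}{25}*(-1) = \frac{16}{25} (each basis 2-blade squares to minus the product of its generators' squares); cross terms between blades sharing an index anticommute and cancel. So B^2 = \frac{16}{25}.
Answer: boost, certificate B^2 = \frac{16}{25}. One invariant decides it: the square \frac{16}{25} survives every conjugation, and its sign is exactly the classification.
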